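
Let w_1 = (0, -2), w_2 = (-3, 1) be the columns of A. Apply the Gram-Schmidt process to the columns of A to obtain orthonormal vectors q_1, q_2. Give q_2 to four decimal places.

w_1 = (0, -2); ‖w_1‖ = 2.0000, so q_1 = (0.0000, -1.0000).
q_1·w_2 = 0.0000·(-3) + (-1.0000)·1 = -1.0000.
u_2 = w_2 + 1.0000·q_1 = (-3.0000, 0.0000).
‖u_2‖ = 3.0000, so q_2 = (-1.0000, 0.0000).

q_2 = (-1.0000, 0.0000)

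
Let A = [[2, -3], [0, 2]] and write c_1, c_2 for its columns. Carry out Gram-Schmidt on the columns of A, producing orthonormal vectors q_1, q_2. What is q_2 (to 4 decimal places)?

c_1 = (2, 0); ‖c_1‖ = 2.0000, so q_1 = (1.0000, 0.0000).
q_1·c_2 = 1.0000·(-3) + 0.0000·2 = -3.0000.
u_2 = c_2 + 3.0000·q_1 = (0.0000, 2.0000).
‖u_2‖ = 2.0000, so q_2 = (0.0000, 1.0000).

q_2 = (0.0000, 1.0000)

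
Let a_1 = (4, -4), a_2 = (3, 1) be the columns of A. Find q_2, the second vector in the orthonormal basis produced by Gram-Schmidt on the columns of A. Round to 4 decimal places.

q_2 = (0.7071, 0.7071)

q_1 = a_1/‖a_1‖ = (4, -4)/5.6569 = (0.7071, -0.7071).
r_{12} = q_1·a_2 = 1.4142.
u_2 = a_2 − 1.4142·q_1 = (2.0000, 2.0000).
‖u_2‖ = 2.8284, so q_2 = (0.7071, 0.7071).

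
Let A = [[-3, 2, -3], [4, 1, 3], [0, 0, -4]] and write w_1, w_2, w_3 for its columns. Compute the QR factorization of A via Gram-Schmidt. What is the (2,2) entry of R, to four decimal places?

e_1 = w_1/‖w_1‖ = (-3, 4, 0)/5.0000 = (-0.6000, 0.8000, 0.0000).
r_{12} = e_1·w_2 = -0.4000.
u_2 = w_2 + 0.4000·e_1 = (1.7600, 1.3200, 0.0000).
r_{22} = ‖u_2‖ = 2.2000.

r_{22} = 2.2000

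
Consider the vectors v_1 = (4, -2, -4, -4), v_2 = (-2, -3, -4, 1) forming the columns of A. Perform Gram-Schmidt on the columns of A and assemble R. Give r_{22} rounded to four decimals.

q_1 = v_1/‖v_1‖ = (4, -2, -4, -4)/7.2111 = (0.5547, -0.2774, -0.5547, -0.5547).
r_{12} = q_1·v_2 = 1.3868.
u_2 = v_2 − 1.3868·q_1 = (-2.7692, -2.6154, -3.2308, 1.7692).
r_{22} = ‖u_2‖ = 5.2988.

r_{22} = 5.2988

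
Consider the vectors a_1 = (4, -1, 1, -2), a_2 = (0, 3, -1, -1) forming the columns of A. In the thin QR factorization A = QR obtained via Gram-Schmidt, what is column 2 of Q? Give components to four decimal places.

e_2 = (0.1106, 0.8845, -0.2764, -0.3593)

e_1 = a_1/‖a_1‖ = (4, -1, 1, -2)/4.6904 = (0.8528, -0.2132, 0.2132, -0.4264).
r_{12} = e_1·a_2 = -0.4264.
u_2 = a_2 + 0.4264·e_1 = (0.3636, 2.9091, -0.9091, -1.1818).
‖u_2‖ = 3.2891, so e_2 = (0.1106, 0.8845, -0.2764, -0.3593).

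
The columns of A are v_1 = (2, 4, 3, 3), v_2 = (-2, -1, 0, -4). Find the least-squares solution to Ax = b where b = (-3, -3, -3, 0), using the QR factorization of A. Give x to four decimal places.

x = (-0.9724, -0.4975)

v_1 = (2, 4, 3, 3); ‖v_1‖ = 6.1644, so q_1 = (0.3244, 0.6489, 0.4867, 0.4867).
q_1·v_2 = 0.3244·(-2) + 0.6489·(-1) + 0.4867·0 + 0.4867·(-4) = -3.2444.
u_2 = v_2 + 3.2444·q_1 = (-0.9474, 1.1053, 1.5789, -2.4211).
‖u_2‖ = 3.2363, so q_2 = (-0.2927, 0.3415, 0.4879, -0.7481).
Qᵀb = (-4.3800, -1.6100).
Back-substitute: x_2 = -1.6100/3.2363 = -0.4975.
x_1 = (-4.3800 + 3.2444·(-0.4975))/6.1644 = -0.9724.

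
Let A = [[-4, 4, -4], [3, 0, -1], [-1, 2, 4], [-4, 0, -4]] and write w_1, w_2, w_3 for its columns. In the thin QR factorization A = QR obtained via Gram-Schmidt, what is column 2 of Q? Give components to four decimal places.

e_2 = (0.6521, 0.3668, 0.4483, -0.4891)

w_1 = (-4, 3, -1, -4); ‖w_1‖ = 6.4807, so e_1 = (-0.6172, 0.4629, -0.1543, -0.6172).
e_1·w_2 = (-0.6172)·4 + 0.4629·0 + (-0.1543)·2 + (-0.6172)·0 = -2.7775.
u_2 = w_2 + 2.7775·e_1 = (2.2857, 1.2857, 1.5714, -1.7143).
‖u_2‖ = 3.5051, so e_2 = (0.6521, 0.3668, 0.4483, -0.4891).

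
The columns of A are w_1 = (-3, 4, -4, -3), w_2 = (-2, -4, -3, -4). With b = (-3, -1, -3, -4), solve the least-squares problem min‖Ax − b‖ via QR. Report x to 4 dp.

x = (0.3968, 0.6543)

w_1 = (-3, 4, -4, -3); ‖w_1‖ = 7.0711, so e_1 = (-0.4243, 0.5657, -0.5657, -0.4243).
e_1·w_2 = (-0.4243)·(-2) + 0.5657·(-4) + (-0.5657)·(-3) + (-0.4243)·(-4) = 1.9799.
u_2 = w_2 − 1.9799·e_1 = (-1.1600, -5.1200, -1.8800, -3.1600).
‖u_2‖ = 6.4094, so e_2 = (-0.1810, -0.7988, -0.2933, -0.4930).
Qᵀb = (4.1012, 4.1939).
Back-substitute: x_2 = 4.1939/6.4094 = 0.6543.
x_1 = (4.1012 − 1.9799·0.6543)/7.0711 = 0.3968.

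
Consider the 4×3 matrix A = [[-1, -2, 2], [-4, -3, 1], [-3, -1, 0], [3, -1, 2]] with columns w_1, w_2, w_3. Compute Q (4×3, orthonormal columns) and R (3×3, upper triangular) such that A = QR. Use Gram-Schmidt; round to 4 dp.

w_1 = (-1, -4, -3, 3); ‖w_1‖ = 5.9161, so e_1 = (-0.1690, -0.6761, -0.5071, 0.5071).
e_1·w_2 = (-0.1690)·(-2) + (-0.6761)·(-3) + (-0.5071)·(-1) + 0.5071·(-1) = 2.3664.
u_2 = w_2 − 2.3664·e_1 = (-1.6000, -1.4000, 0.2000, -2.2000).
‖u_2‖ = 3.0659, so e_2 = (-0.5219, -0.4566, 0.0652, -0.7176).
e_1·w_3 = (-0.1690)·2 + (-0.6761)·1 + (-0.5071)·0 + 0.5071·2 = 0.0000; e_2·w_3 = (-0.5219)·2 + (-0.4566)·1 + 0.0652·0 + (-0.7176)·2 = -2.9355.
u_3 = w_3 + 0.0000·e_1 + 2.9355·e_2 = (0.4681, -0.3404, 0.1915, -0.1064).
‖u_3‖ = 0.6189, so e_3 = (0.7564, -0.5501, 0.3094, -0.1719).

Q = [[-0.1690, -0.5219, 0.7564], [-0.6761, -0.4566, -0.5501], [-0.5071, 0.0652, 0.3094], [0.5071, -0.7176, -0.1719]], R = [[5.9161, 2.3664, 0.0000], [0.0000, 3.0659, -2.9355], [0.0000, 0.0000, 0.6189]]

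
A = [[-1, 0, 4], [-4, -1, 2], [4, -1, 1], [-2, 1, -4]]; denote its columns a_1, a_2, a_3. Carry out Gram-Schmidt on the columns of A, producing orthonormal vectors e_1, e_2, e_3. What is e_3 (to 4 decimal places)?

e_3 = (0.8640, -0.2108, -0.2003, -0.4111)

a_1 = (-1, -4, 4, -2); ‖a_1‖ = 6.0828, so e_1 = (-0.1644, -0.6576, 0.6576, -0.3288).
e_1·a_2 = (-0.1644)·0 + (-0.6576)·(-1) + 0.6576·(-1) + (-0.3288)·1 = -0.3288.
u_2 = a_2 + 0.3288·e_1 = (-0.0541, -1.2162, -0.7838, 0.8919).
‖u_2‖ = 1.7006, so e_2 = (-0.0318, -0.7152, -0.4609, 0.5245).
e_1·a_3 = (-0.1644)·4 + (-0.6576)·2 + 0.6576·1 + (-0.3288)·(-4) = 0.0000; e_2·a_3 = (-0.0318)·4 + (-0.7152)·2 + (-0.4609)·1 + 0.5245·(-4) = -4.1163.
u_3 = a_3 + 0.0000·e_1 + 4.1163·e_2 = (3.8692, -0.9439, -0.8972, -1.8411).
‖u_3‖ = 4.4784, so e_3 = (0.8640, -0.2108, -0.2003, -0.4111).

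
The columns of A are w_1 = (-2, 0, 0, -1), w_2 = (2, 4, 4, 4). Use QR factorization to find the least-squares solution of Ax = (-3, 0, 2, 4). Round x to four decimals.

x = (1.2653, 0.5408)

w_1 = (-2, 0, 0, -1); ‖w_1‖ = 2.2361, so e_1 = (-0.8944, 0.0000, 0.0000, -0.4472).
e_1·w_2 = (-0.8944)·2 + 0.0000·4 + 0.0000·4 + (-0.4472)·4 = -3.5777.
u_2 = w_2 + 3.5777·e_1 = (-1.2000, 4.0000, 4.0000, 2.4000).
‖u_2‖ = 6.2610, so e_2 = (-0.1917, 0.6389, 0.6389, 0.3833).
Qᵀb = (0.8944, 3.3860).
Back-substitute: x_2 = 3.3860/6.2610 = 0.5408.
x_1 = (0.8944 + 3.5777·0.5408)/2.2361 = 1.2653.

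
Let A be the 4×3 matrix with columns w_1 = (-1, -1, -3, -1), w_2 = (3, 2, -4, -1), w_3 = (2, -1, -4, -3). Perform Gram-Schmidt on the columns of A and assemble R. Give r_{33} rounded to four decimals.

r_{33} = 2.4687

w_1 = (-1, -1, -3, -1); ‖w_1‖ = 3.4641, so e_1 = (-0.2887, -0.2887, -0.8660, -0.2887).
e_1·w_2 = (-0.2887)·3 + (-0.2887)·2 + (-0.8660)·(-4) + (-0.2887)·(-1) = 2.3094.
u_2 = w_2 − 2.3094·e_1 = (3.6667, 2.6667, -2.0000, -0.3333).
‖u_2‖ = 4.9666, so e_2 = (0.7383, 0.5369, -0.4027, -0.0671).
e_1·w_3 = (-0.2887)·2 + (-0.2887)·(-1) + (-0.8660)·(-4) + (-0.2887)·(-3) = 4.0415; e_2·w_3 = 0.7383·2 + 0.5369·(-1) + (-0.4027)·(-4) + (-0.0671)·(-3) = 2.7517.
u_3 = w_3 − 4.0415·e_1 − 2.7517·e_2 = (1.1351, -1.3108, 0.6081, -1.6486).
r_{33} = ‖u_3‖ = 2.4687.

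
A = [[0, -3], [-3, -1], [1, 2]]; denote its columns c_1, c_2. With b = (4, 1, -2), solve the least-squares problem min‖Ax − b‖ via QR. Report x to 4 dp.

c_1 = (0, -3, 1); ‖c_1‖ = 3.1623, so e_1 = (0.0000, -0.9487, 0.3162).
e_1·c_2 = 0.0000·(-3) + (-0.9487)·(-1) + 0.3162·2 = 1.5811.
u_2 = c_2 − 1.5811·e_1 = (-3.0000, 0.5000, 1.5000).
‖u_2‖ = 3.3912, so e_2 = (-0.8847, 0.1474, 0.4423).
Qᵀb = (-1.5811, -4.2758).
Back-substitute: x_2 = -4.2758/3.3912 = -1.2609.
x_1 = (-1.5811 − 1.5811·(-1.2609))/3.1623 = 0.1304.

x = (0.1304, -1.2609)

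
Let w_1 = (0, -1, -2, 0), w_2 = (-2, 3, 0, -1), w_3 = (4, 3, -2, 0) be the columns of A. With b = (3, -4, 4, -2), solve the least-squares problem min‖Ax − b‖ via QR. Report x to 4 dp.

x = (-1.6583, -1.4862, -0.1674)

w_1 = (0, -1, -2, 0); ‖w_1‖ = 2.2361, so q_1 = (0.0000, -0.4472, -0.8944, 0.0000).
q_1·w_2 = 0.0000·(-2) + (-0.4472)·3 + (-0.8944)·0 + 0.0000·(-1) = -1.3416.
u_2 = w_2 + 1.3416·q_1 = (-2.0000, 2.4000, -1.2000, -1.0000).
‖u_2‖ = 3.4928, so q_2 = (-0.5726, 0.6871, -0.3436, -0.2863).
q_1·w_3 = 0.0000·4 + (-0.4472)·3 + (-0.8944)·(-2) + 0.0000·0 = 0.4472; q_2·w_3 = (-0.5726)·4 + 0.6871·3 + (-0.3436)·(-2) + (-0.2863)·0 = 0.4581.
u_3 = w_3 − 0.4472·q_1 − 0.4581·q_2 = (4.2623, 2.8852, -1.4426, 0.1311).
‖u_3‖ = 5.3470, so q_3 = (0.7971, 0.5396, -0.2698, 0.0245).
Qᵀb = (-1.7889, -5.2679, -0.8953).
Back-substitute: x_3 = -0.8953/5.3470 = -0.1674.
x_2 = (-5.2679 − 0.4581·(-0.1674))/3.4928 = -1.4862.
x_1 = (-1.7889 + 1.3416·(-1.4862) − 0.4472·(-0.1674))/2.2361 = -1.6583.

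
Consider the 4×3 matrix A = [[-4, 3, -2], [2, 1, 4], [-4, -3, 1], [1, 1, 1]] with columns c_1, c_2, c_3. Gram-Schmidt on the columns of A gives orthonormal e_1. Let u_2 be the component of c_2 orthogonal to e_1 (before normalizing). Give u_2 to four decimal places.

u_2 = (3.3243, 0.8378, -2.6757, 0.9189)

e_1 = c_1/‖c_1‖ = (-4, 2, -4, 1)/6.0828 = (-0.6576, 0.3288, -0.6576, 0.1644).
r_{12} = e_1·c_2 = 0.4932.
u_2 = c_2 − 0.4932·e_1 = (3.3243, 0.8378, -2.6757, 0.9189).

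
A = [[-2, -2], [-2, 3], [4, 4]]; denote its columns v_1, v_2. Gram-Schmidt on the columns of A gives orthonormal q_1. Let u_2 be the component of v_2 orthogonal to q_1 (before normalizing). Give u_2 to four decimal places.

v_1 = (-2, -2, 4); ‖v_1‖ = 4.8990, so q_1 = (-0.4082, -0.4082, 0.8165).
q_1·v_2 = (-0.4082)·(-2) + (-0.4082)·3 + 0.8165·4 = 2.8577.
u_2 = v_2 − 2.8577·q_1 = (-0.8333, 4.1667, 1.6667).

u_2 = (-0.8333, 4.1667, 1.6667)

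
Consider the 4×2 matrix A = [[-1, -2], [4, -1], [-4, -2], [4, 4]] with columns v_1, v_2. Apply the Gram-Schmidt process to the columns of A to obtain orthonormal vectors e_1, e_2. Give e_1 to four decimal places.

e_1 = (-0.1429, 0.5714, -0.5714, 0.5714)

v_1 = (-1, 4, -4, 4); ‖v_1‖ = 7.0000, so e_1 = (-0.1429, 0.5714, -0.5714, 0.5714).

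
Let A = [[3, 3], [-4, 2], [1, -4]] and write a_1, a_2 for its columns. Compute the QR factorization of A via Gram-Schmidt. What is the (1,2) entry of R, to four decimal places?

r_{12} = -0.5883

a_1 = (3, -4, 1); ‖a_1‖ = 5.0990, so q_1 = (0.5883, -0.7845, 0.1961).
r_{12} = q_1·a_2 = -0.5883.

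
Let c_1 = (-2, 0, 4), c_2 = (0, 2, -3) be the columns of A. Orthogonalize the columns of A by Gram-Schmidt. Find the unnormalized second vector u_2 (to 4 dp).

c_1 = (-2, 0, 4); ‖c_1‖ = 4.4721, so q_1 = (-0.4472, 0.0000, 0.8944).
q_1·c_2 = (-0.4472)·0 + 0.0000·2 + 0.8944·(-3) = -2.6833.
u_2 = c_2 + 2.6833·q_1 = (-1.2000, 2.0000, -0.6000).

u_2 = (-1.2000, 2.0000, -0.6000)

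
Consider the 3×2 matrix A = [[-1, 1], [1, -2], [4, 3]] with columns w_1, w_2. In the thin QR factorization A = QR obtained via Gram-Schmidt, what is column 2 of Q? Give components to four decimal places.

w_1 = (-1, 1, 4); ‖w_1‖ = 4.2426, so e_1 = (-0.2357, 0.2357, 0.9428).
e_1·w_2 = (-0.2357)·1 + 0.2357·(-2) + 0.9428·3 = 2.1213.
u_2 = w_2 − 2.1213·e_1 = (1.5000, -2.5000, 1.0000).
‖u_2‖ = 3.0822, so e_2 = (0.4867, -0.8111, 0.3244).

e_2 = (0.4867, -0.8111, 0.3244)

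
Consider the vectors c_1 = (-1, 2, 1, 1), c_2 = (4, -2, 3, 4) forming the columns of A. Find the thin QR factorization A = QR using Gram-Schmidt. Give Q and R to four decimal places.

c_1 = (-1, 2, 1, 1); ‖c_1‖ = 2.6458, so e_1 = (-0.3780, 0.7559, 0.3780, 0.3780).
e_1·c_2 = (-0.3780)·4 + 0.7559·(-2) + 0.3780·3 + 0.3780·4 = -0.3780.
u_2 = c_2 + 0.3780·e_1 = (3.8571, -1.7143, 3.1429, 4.1429).
‖u_2‖ = 6.6975, so e_2 = (0.5759, -0.2560, 0.4693, 0.6186).

Q = [[-0.3780, 0.5759], [0.7559, -0.2560], [0.3780, 0.4693], [0.3780, 0.6186]], R = [[2.6458, -0.3780], [0.0000, 6.6975]]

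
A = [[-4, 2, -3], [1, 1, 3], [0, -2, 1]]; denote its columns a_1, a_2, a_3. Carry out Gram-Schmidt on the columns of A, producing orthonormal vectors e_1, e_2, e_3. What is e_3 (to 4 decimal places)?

e_3 = (0.1961, 0.7845, 0.5883)

e_1 = a_1/‖a_1‖ = (-4, 1, 0)/4.1231 = (-0.9701, 0.2425, 0.0000).
r_{12} = e_1·a_2 = -1.6977.
u_2 = a_2 + 1.6977·e_1 = (0.3529, 1.4118, -2.0000).
‖u_2‖ = 2.4734, so e_2 = (0.1427, 0.5708, -0.8086).
r_{13} = e_1·a_3 = 3.6380; r_{23} = e_2·a_3 = 0.4757.
u_3 = a_3 − 3.6380·e_1 − 0.4757·e_2 = (0.4615, 1.8462, 1.3846).
‖u_3‖ = 2.3534, so e_3 = (0.1961, 0.7845, 0.5883).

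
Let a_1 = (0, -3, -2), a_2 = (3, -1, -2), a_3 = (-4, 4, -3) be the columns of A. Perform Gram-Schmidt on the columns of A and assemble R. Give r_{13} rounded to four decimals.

r_{13} = -1.6641

a_1 = (0, -3, -2); ‖a_1‖ = 3.6056, so e_1 = (0.0000, -0.8321, -0.5547).
r_{13} = e_1·a_3 = -1.6641.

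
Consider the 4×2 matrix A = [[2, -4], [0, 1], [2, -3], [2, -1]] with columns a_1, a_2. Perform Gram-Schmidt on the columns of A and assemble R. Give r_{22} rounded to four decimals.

a_1 = (2, 0, 2, 2); ‖a_1‖ = 3.4641, so e_1 = (0.5774, 0.0000, 0.5774, 0.5774).
e_1·a_2 = 0.5774·(-4) + 0.0000·1 + 0.5774·(-3) + 0.5774·(-1) = -4.6188.
u_2 = a_2 + 4.6188·e_1 = (-1.3333, 1.0000, -0.3333, 1.6667).
r_{22} = ‖u_2‖ = 2.3805.

r_{22} = 2.3805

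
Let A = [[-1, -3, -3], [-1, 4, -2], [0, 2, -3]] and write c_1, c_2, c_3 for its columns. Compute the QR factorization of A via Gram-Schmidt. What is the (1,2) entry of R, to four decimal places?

c_1 = (-1, -1, 0); ‖c_1‖ = 1.4142, so q_1 = (-0.7071, -0.7071, 0.0000).
r_{12} = q_1·c_2 = -0.7071.

r_{12} = -0.7071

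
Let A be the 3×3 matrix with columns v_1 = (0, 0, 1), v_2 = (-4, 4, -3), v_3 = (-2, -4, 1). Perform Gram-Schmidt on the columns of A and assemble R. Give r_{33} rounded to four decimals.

q_1 = v_1/‖v_1‖ = (0, 0, 1)/1.0000 = (0.0000, 0.0000, 1.0000).
r_{12} = q_1·v_2 = -3.0000.
u_2 = v_2 + 3.0000·q_1 = (-4.0000, 4.0000, 0.0000).
‖u_2‖ = 5.6569, so q_2 = (-0.7071, 0.7071, 0.0000).
r_{13} = q_1·v_3 = 1.0000; r_{23} = q_2·v_3 = -1.4142.
u_3 = v_3 − 1.0000·q_1 + 1.4142·q_2 = (-3.0000, -3.0000, 0.0000).
r_{33} = ‖u_3‖ = 4.2426.

r_{33} = 4.2426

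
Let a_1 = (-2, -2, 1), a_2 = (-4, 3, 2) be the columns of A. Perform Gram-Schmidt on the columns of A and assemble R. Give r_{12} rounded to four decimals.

a_1 = (-2, -2, 1); ‖a_1‖ = 3.0000, so e_1 = (-0.6667, -0.6667, 0.3333).
r_{12} = e_1·a_2 = 1.3333.

r_{12} = 1.3333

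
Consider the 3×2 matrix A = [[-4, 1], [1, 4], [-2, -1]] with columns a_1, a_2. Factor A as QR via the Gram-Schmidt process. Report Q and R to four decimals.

a_1 = (-4, 1, -2); ‖a_1‖ = 4.5826, so q_1 = (-0.8729, 0.2182, -0.4364).
q_1·a_2 = (-0.8729)·1 + 0.2182·4 + (-0.4364)·(-1) = 0.4364.
u_2 = a_2 − 0.4364·q_1 = (1.3810, 3.9048, -0.8095).
‖u_2‖ = 4.2201, so q_2 = (0.3272, 0.9253, -0.1918).

Q = [[-0.8729, 0.3272], [0.2182, 0.9253], [-0.4364, -0.1918]], R = [[4.5826, 0.4364], [0.0000, 4.2201]]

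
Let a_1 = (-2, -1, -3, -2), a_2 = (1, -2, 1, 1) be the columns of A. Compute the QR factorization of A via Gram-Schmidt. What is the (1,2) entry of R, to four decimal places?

a_1 = (-2, -1, -3, -2); ‖a_1‖ = 4.2426, so q_1 = (-0.4714, -0.2357, -0.7071, -0.4714).
r_{12} = q_1·a_2 = -1.1785.

r_{12} = -1.1785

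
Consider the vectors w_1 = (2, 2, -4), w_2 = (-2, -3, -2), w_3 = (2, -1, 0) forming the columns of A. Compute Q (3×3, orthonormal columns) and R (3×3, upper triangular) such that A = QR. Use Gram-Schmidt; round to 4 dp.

e_1 = w_1/‖w_1‖ = (2, 2, -4)/4.8990 = (0.4082, 0.4082, -0.8165).
r_{12} = e_1·w_2 = -0.4082.
u_2 = w_2 + 0.4082·e_1 = (-1.8333, -2.8333, -2.3333).
‖u_2‖ = 4.1028, so e_2 = (-0.4468, -0.6906, -0.5687).
r_{13} = e_1·w_3 = 0.4082; r_{23} = e_2·w_3 = -0.2031.
u_3 = w_3 − 0.4082·e_1 + 0.2031·e_2 = (1.7426, -1.3069, 0.2178).
‖u_3‖ = 2.1891, so e_3 = (0.7960, -0.5970, 0.0995).

Q = [[0.4082, -0.4468, 0.7960], [0.4082, -0.6906, -0.5970], [-0.8165, -0.5687, 0.0995]], R = [[4.8990, -0.4082, 0.4082], [0.0000, 4.1028, -0.2031], [0.0000, 0.0000, 2.1891]]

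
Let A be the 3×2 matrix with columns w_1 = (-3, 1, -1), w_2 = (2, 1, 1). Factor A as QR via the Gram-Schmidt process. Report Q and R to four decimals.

q_1 = w_1/‖w_1‖ = (-3, 1, -1)/3.3166 = (-0.9045, 0.3015, -0.3015).
r_{12} = q_1·w_2 = -1.8091.
u_2 = w_2 + 1.8091·q_1 = (0.3636, 1.5455, 0.4545).
‖u_2‖ = 1.6514, so q_2 = (0.2202, 0.9358, 0.2752).

Q = [[-0.9045, 0.2202], [0.3015, 0.9358], [-0.3015, 0.2752]], R = [[3.3166, -1.8091], [0.0000, 1.6514]]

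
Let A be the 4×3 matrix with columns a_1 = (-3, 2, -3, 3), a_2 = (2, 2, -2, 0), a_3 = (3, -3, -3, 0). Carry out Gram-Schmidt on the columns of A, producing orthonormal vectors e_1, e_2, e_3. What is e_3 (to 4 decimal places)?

e_3 = (0.2164, -0.7789, -0.5626, 0.1731)

a_1 = (-3, 2, -3, 3); ‖a_1‖ = 5.5678, so e_1 = (-0.5388, 0.3592, -0.5388, 0.5388).
e_1·a_2 = (-0.5388)·2 + 0.3592·2 + (-0.5388)·(-2) + 0.5388·0 = 0.7184.
u_2 = a_2 − 0.7184·e_1 = (2.3871, 1.7419, -1.6129, -0.3871).
‖u_2‖ = 3.3888, so e_2 = (0.7044, 0.5140, -0.4760, -0.1142).
e_1·a_3 = (-0.5388)·3 + 0.3592·(-3) + (-0.5388)·(-3) + 0.5388·0 = -1.0776; e_2·a_3 = 0.7044·3 + 0.5140·(-3) + (-0.4760)·(-3) + (-0.1142)·0 = 1.9990.
u_3 = a_3 + 1.0776·e_1 − 1.9990·e_2 = (1.0112, -3.6404, -2.6292, 0.8090).
‖u_3‖ = 4.6736, so e_3 = (0.2164, -0.7789, -0.5626, 0.1731).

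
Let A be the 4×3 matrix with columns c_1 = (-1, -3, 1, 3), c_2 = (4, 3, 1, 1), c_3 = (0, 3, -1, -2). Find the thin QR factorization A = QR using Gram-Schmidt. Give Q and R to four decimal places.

c_1 = (-1, -3, 1, 3); ‖c_1‖ = 4.4721, so e_1 = (-0.2236, -0.6708, 0.2236, 0.6708).
e_1·c_2 = (-0.2236)·4 + (-0.6708)·3 + 0.2236·1 + 0.6708·1 = -2.0125.
u_2 = c_2 + 2.0125·e_1 = (3.5500, 1.6500, 1.4500, 2.3500).
‖u_2‖ = 4.7906, so e_2 = (0.7410, 0.3444, 0.3027, 0.4905).
e_1·c_3 = (-0.2236)·0 + (-0.6708)·3 + 0.2236·(-1) + 0.6708·(-2) = -3.5777; e_2·c_3 = 0.7410·0 + 0.3444·3 + 0.3027·(-1) + 0.4905·(-2) = -0.2505.
u_3 = c_3 + 3.5777·e_1 + 0.2505·e_2 = (-0.6144, 0.6863, -0.1242, 0.5229).
‖u_3‖ = 1.0664, so e_3 = (-0.5761, 0.6435, -0.1164, 0.4903).

Q = [[-0.2236, 0.7410, -0.5761], [-0.6708, 0.3444, 0.6435], [0.2236, 0.3027, -0.1164], [0.6708, 0.4905, 0.4903]], R = [[4.4721, -2.0125, -3.5777], [0.0000, 4.7906, -0.2505], [0.0000, 0.0000, 1.0664]]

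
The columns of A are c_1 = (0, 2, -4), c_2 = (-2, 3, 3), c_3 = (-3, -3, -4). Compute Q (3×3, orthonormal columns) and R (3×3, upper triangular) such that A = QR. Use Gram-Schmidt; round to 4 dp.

e_1 = c_1/‖c_1‖ = (0, 2, -4)/4.4721 = (0.0000, 0.4472, -0.8944).
r_{12} = e_1·c_2 = -1.3416.
u_2 = c_2 + 1.3416·e_1 = (-2.0000, 3.6000, 1.8000).
‖u_2‖ = 4.4944, so e_2 = (-0.4450, 0.8010, 0.4005).
r_{13} = e_1·c_3 = 2.2361; r_{23} = e_2·c_3 = -2.6700.
u_3 = c_3 − 2.2361·e_1 + 2.6700·e_2 = (-4.1881, -1.8614, -0.9307).
‖u_3‖ = 4.6767, so e_3 = (-0.8955, -0.3980, -0.1990).

Q = [[0.0000, -0.4450, -0.8955], [0.4472, 0.8010, -0.3980], [-0.8944, 0.4005, -0.1990]], R = [[4.4721, -1.3416, 2.2361], [0.0000, 4.4944, -2.6700], [0.0000, 0.0000, 4.6767]]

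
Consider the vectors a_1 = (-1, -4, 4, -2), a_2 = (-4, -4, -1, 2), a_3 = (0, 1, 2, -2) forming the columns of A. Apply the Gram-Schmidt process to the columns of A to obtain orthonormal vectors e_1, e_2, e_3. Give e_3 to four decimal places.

a_1 = (-1, -4, 4, -2); ‖a_1‖ = 6.0828, so e_1 = (-0.1644, -0.6576, 0.6576, -0.3288).
e_1·a_2 = (-0.1644)·(-4) + (-0.6576)·(-4) + 0.6576·(-1) + (-0.3288)·2 = 1.9728.
u_2 = a_2 − 1.9728·e_1 = (-3.6757, -2.7027, -2.2973, 2.6486).
‖u_2‖ = 5.7540, so e_2 = (-0.6388, -0.4697, -0.3993, 0.4603).
e_1·a_3 = (-0.1644)·0 + (-0.6576)·1 + 0.6576·2 + (-0.3288)·(-2) = 1.3152; e_2·a_3 = (-0.6388)·0 + (-0.4697)·1 + (-0.3993)·2 + 0.4603·(-2) = -2.1889.
u_3 = a_3 − 1.3152·e_1 + 2.1889·e_2 = (-1.1820, 0.8367, 0.2612, -0.5600).
‖u_3‖ = 1.5745, so e_3 = (-0.7507, 0.5314, 0.1659, -0.3557).

e_3 = (-0.7507, 0.5314, 0.1659, -0.3557)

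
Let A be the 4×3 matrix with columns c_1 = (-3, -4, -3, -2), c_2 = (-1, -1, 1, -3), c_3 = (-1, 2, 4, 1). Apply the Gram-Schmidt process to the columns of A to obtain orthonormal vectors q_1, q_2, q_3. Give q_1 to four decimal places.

c_1 = (-3, -4, -3, -2); ‖c_1‖ = 6.1644, so q_1 = (-0.4867, -0.6489, -0.4867, -0.3244).

q_1 = (-0.4867, -0.6489, -0.4867, -0.3244)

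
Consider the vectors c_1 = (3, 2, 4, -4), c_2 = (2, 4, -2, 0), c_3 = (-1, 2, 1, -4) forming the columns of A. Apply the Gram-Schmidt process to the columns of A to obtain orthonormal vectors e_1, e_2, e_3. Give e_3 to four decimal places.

e_1 = c_1/‖c_1‖ = (3, 2, 4, -4)/6.7082 = (0.4472, 0.2981, 0.5963, -0.5963).
r_{12} = e_1·c_2 = 0.8944.
u_2 = c_2 − 0.8944·e_1 = (1.6000, 3.7333, -2.5333, 0.5333).
‖u_2‖ = 4.8166, so e_2 = (0.3322, 0.7751, -0.5260, 0.1107).
r_{13} = e_1·c_3 = 3.1305; r_{23} = e_2·c_3 = 0.2491.
u_3 = c_3 − 3.1305·e_1 − 0.2491·e_2 = (-2.4828, 0.8736, -0.7356, -2.1609).
‖u_3‖ = 3.4840, so e_3 = (-0.7126, 0.2507, -0.2111, -0.6202).

e_3 = (-0.7126, 0.2507, -0.2111, -0.6202)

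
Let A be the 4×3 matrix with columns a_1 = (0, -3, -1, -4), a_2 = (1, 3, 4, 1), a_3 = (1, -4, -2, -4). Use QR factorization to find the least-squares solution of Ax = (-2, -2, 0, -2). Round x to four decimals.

x = (1.9272, -0.3523, -1.4032)

q_1 = a_1/‖a_1‖ = (0, -3, -1, -4)/5.0990 = (0.0000, -0.5883, -0.1961, -0.7845).
r_{12} = q_1·a_2 = -3.3340.
u_2 = a_2 + 3.3340·q_1 = (1.0000, 1.0385, 3.3462, -1.6154).
‖u_2‖ = 3.9856, so q_2 = (0.2509, 0.2606, 0.8396, -0.4053).
r_{13} = q_1·a_3 = 5.8835; r_{23} = q_2·a_3 = -0.8492.
u_3 = a_3 − 5.8835·q_1 + 0.8492·q_2 = (1.2131, -0.3172, -0.1332, 0.2712).
‖u_3‖ = 1.2897, so q_3 = (0.9406, -0.2459, -0.1033, 0.2103).
Qᵀb = (2.7456, -0.2123, -1.8098).
Back-substitute: x_3 = -1.8098/1.2897 = -1.4032.
x_2 = (-0.2123 + 0.8492·(-1.4032))/3.9856 = -0.3523.
x_1 = (2.7456 + 3.3340·(-0.3523) − 5.8835·(-1.4032))/5.0990 = 1.9272.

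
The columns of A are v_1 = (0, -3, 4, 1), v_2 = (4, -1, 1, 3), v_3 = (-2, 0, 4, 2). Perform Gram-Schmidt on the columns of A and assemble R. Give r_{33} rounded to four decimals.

v_1 = (0, -3, 4, 1); ‖v_1‖ = 5.0990, so q_1 = (0.0000, -0.5883, 0.7845, 0.1961).
q_1·v_2 = 0.0000·4 + (-0.5883)·(-1) + 0.7845·1 + 0.1961·3 = 1.9612.
u_2 = v_2 − 1.9612·q_1 = (4.0000, 0.1538, -0.5385, 2.6154).
‖u_2‖ = 4.8118, so q_2 = (0.8313, 0.0320, -0.1119, 0.5435).
q_1·v_3 = 0.0000·(-2) + (-0.5883)·0 + 0.7845·4 + 0.1961·2 = 3.5301; q_2·v_3 = 0.8313·(-2) + 0.0320·0 + (-0.1119)·4 + 0.5435·2 = -1.0231.
u_3 = v_3 − 3.5301·q_1 + 1.0231·q_2 = (-1.1495, 2.1096, 1.1163, 1.8638).
r_{33} = ‖u_3‖ = 3.2391.

r_{33} = 3.2391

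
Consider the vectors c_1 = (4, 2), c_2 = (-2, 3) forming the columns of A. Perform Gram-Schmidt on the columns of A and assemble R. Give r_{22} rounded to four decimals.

q_1 = c_1/‖c_1‖ = (4, 2)/4.4721 = (0.8944, 0.4472).
r_{12} = q_1·c_2 = -0.4472.
u_2 = c_2 + 0.4472·q_1 = (-1.6000, 3.2000).
r_{22} = ‖u_2‖ = 3.5777.

r_{22} = 3.5777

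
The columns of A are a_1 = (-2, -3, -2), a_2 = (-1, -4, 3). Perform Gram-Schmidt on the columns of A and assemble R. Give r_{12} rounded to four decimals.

r_{12} = 1.9403

a_1 = (-2, -3, -2); ‖a_1‖ = 4.1231, so q_1 = (-0.4851, -0.7276, -0.4851).
r_{12} = q_1·a_2 = 1.9403.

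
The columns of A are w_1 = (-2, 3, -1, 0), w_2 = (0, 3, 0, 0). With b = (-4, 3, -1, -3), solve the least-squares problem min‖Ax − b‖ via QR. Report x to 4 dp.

x = (1.8000, -0.8000)

w_1 = (-2, 3, -1, 0); ‖w_1‖ = 3.7417, so q_1 = (-0.5345, 0.8018, -0.2673, 0.0000).
q_1·w_2 = (-0.5345)·0 + 0.8018·3 + (-0.2673)·0 + 0.0000·0 = 2.4054.
u_2 = w_2 − 2.4054·q_1 = (1.2857, 1.0714, 0.6429, 0.0000).
‖u_2‖ = 1.7928, so q_2 = (0.7171, 0.5976, 0.3586, 0.0000).
Qᵀb = (4.8107, -1.4343).
Back-substitute: x_2 = -1.4343/1.7928 = -0.8000.
x_1 = (4.8107 − 2.4054·(-0.8000))/3.7417 = 1.8000.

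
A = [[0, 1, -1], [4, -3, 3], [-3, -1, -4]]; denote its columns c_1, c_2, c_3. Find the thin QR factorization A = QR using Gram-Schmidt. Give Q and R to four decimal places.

q_1 = c_1/‖c_1‖ = (0, 4, -3)/5.0000 = (0.0000, 0.8000, -0.6000).
r_{12} = q_1·c_2 = -1.8000.
u_2 = c_2 + 1.8000·q_1 = (1.0000, -1.5600, -2.0800).
‖u_2‖ = 2.7857, so q_2 = (0.3590, -0.5600, -0.7467).
r_{13} = q_1·c_3 = 4.8000; r_{23} = q_2·c_3 = 0.9477.
u_3 = c_3 − 4.8000·q_1 − 0.9477·q_2 = (-1.3402, -0.3093, -0.4124).
‖u_3‖ = 1.4359, so q_3 = (-0.9333, -0.2154, -0.2872).

Q = [[0.0000, 0.3590, -0.9333], [0.8000, -0.5600, -0.2154], [-0.6000, -0.7467, -0.2872]], R = [[5.0000, -1.8000, 4.8000], [0.0000, 2.7857, 0.9477], [0.0000, 0.0000, 1.4359]]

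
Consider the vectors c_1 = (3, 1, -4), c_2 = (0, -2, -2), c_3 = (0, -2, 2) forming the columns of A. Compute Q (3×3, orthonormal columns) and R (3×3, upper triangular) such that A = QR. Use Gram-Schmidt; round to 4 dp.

e_1 = c_1/‖c_1‖ = (3, 1, -4)/5.0990 = (0.5883, 0.1961, -0.7845).
r_{12} = e_1·c_2 = 1.1767.
u_2 = c_2 − 1.1767·e_1 = (-0.6923, -2.2308, -1.0769).
‖u_2‖ = 2.5720, so e_2 = (-0.2692, -0.8673, -0.4187).
r_{13} = e_1·c_3 = -1.9612; r_{23} = e_2·c_3 = 0.8972.
u_3 = c_3 + 1.9612·e_1 − 0.8972·e_2 = (1.3953, -0.8372, 0.8372).
‖u_3‖ = 1.8300, so e_3 = (0.7625, -0.4575, 0.4575).

Q = [[0.5883, -0.2692, 0.7625], [0.1961, -0.8673, -0.4575], [-0.7845, -0.4187, 0.4575]], R = [[5.0990, 1.1767, -1.9612], [0.0000, 2.5720, 0.8972], [0.0000, 0.0000, 1.8300]]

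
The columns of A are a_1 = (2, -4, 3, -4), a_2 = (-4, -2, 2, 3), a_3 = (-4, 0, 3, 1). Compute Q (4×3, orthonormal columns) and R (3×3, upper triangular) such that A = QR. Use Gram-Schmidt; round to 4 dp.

Q = [[0.2981, -0.6579, -0.3833], [-0.5963, -0.4464, 0.6304], [0.4472, 0.4229, 0.5162], [-0.5963, 0.4347, -0.4349]], R = [[6.7082, -0.8944, -0.4472], [0.0000, 5.6745, 4.3352], [0.0000, 0.0000, 2.6469]]

a_1 = (2, -4, 3, -4); ‖a_1‖ = 6.7082, so e_1 = (0.2981, -0.5963, 0.4472, -0.5963).
e_1·a_2 = 0.2981·(-4) + (-0.5963)·(-2) + 0.4472·2 + (-0.5963)·3 = -0.8944.
u_2 = a_2 + 0.8944·e_1 = (-3.7333, -2.5333, 2.4000, 2.4667).
‖u_2‖ = 5.6745, so e_2 = (-0.6579, -0.4464, 0.4229, 0.4347).
e_1·a_3 = 0.2981·(-4) + (-0.5963)·0 + 0.4472·3 + (-0.5963)·1 = -0.4472; e_2·a_3 = (-0.6579)·(-4) + (-0.4464)·0 + 0.4229·3 + 0.4347·1 = 4.3352.
u_3 = a_3 + 0.4472·e_1 − 4.3352·e_2 = (-1.0145, 1.6687, 1.3665, -1.1511).
‖u_3‖ = 2.6469, so e_3 = (-0.3833, 0.6304, 0.5162, -0.4349).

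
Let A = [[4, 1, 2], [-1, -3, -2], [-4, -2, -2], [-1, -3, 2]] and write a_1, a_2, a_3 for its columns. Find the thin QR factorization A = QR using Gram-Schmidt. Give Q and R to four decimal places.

a_1 = (4, -1, -4, -1); ‖a_1‖ = 5.8310, so e_1 = (0.6860, -0.1715, -0.6860, -0.1715).
e_1·a_2 = 0.6860·1 + (-0.1715)·(-3) + (-0.6860)·(-2) + (-0.1715)·(-3) = 3.0870.
u_2 = a_2 − 3.0870·e_1 = (-1.1176, -2.4706, 0.1176, -2.4706).
‖u_2‖ = 3.6702, so e_2 = (-0.3045, -0.6731, 0.0321, -0.6731).
e_1·a_3 = 0.6860·2 + (-0.1715)·(-2) + (-0.6860)·(-2) + (-0.1715)·2 = 2.7440; e_2·a_3 = (-0.3045)·2 + (-0.6731)·(-2) + 0.0321·(-2) + (-0.6731)·2 = -0.6731.
u_3 = a_3 − 2.7440·e_1 + 0.6731·e_2 = (-0.0873, -1.9825, -0.0961, 2.0175).
‖u_3‖ = 2.8315, so e_3 = (-0.0308, -0.7002, -0.0339, 0.7125).

Q = [[0.6860, -0.3045, -0.0308], [-0.1715, -0.6731, -0.7002], [-0.6860, 0.0321, -0.0339], [-0.1715, -0.6731, 0.7125]], R = [[5.8310, 3.0870, 2.7440], [0.0000, 3.6702, -0.6731], [0.0000, 0.0000, 2.8315]]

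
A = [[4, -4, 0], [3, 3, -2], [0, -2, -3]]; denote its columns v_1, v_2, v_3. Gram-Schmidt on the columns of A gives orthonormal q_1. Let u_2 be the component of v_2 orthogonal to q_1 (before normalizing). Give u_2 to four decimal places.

u_2 = (-2.8800, 3.8400, -2.0000)

v_1 = (4, 3, 0); ‖v_1‖ = 5.0000, so q_1 = (0.8000, 0.6000, 0.0000).
q_1·v_2 = 0.8000·(-4) + 0.6000·3 + 0.0000·(-2) = -1.4000.
u_2 = v_2 + 1.4000·q_1 = (-2.8800, 3.8400, -2.0000).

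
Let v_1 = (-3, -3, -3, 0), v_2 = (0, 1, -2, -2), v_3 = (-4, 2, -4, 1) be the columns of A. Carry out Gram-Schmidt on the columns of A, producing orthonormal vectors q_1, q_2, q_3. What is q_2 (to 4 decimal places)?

v_1 = (-3, -3, -3, 0); ‖v_1‖ = 5.1962, so q_1 = (-0.5774, -0.5774, -0.5774, 0.0000).
q_1·v_2 = (-0.5774)·0 + (-0.5774)·1 + (-0.5774)·(-2) + 0.0000·(-2) = 0.5774.
u_2 = v_2 − 0.5774·q_1 = (0.3333, 1.3333, -1.6667, -2.0000).
‖u_2‖ = 2.9439, so q_2 = (0.1132, 0.4529, -0.5661, -0.6794).

q_2 = (0.1132, 0.4529, -0.5661, -0.6794)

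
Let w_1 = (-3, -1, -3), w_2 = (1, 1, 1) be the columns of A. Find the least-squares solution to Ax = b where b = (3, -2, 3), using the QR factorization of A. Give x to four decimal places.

e_1 = w_1/‖w_1‖ = (-3, -1, -3)/4.3589 = (-0.6882, -0.2294, -0.6882).
r_{12} = e_1·w_2 = -1.6059.
u_2 = w_2 + 1.6059·e_1 = (-0.1053, 0.6316, -0.1053).
‖u_2‖ = 0.6489, so e_2 = (-0.1622, 0.9733, -0.1622).
Qᵀb = (-3.6707, -2.9200).
Back-substitute: x_2 = -2.9200/0.6489 = -4.5000.
x_1 = (-3.6707 + 1.6059·(-4.5000))/4.3589 = -2.5000.

x = (-2.5000, -4.5000)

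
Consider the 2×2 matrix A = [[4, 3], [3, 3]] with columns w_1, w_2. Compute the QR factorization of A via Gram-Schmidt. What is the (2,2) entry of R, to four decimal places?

e_1 = w_1/‖w_1‖ = (4, 3)/5.0000 = (0.8000, 0.6000).
r_{12} = e_1·w_2 = 4.2000.
u_2 = w_2 − 4.2000·e_1 = (-0.3600, 0.4800).
r_{22} = ‖u_2‖ = 0.6000.

r_{22} = 0.6000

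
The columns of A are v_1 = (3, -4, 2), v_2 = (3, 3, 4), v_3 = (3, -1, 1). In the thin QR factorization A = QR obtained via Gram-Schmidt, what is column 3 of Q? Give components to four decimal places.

v_1 = (3, -4, 2); ‖v_1‖ = 5.3852, so e_1 = (0.5571, -0.7428, 0.3714).
e_1·v_2 = 0.5571·3 + (-0.7428)·3 + 0.3714·4 = 0.9285.
u_2 = v_2 − 0.9285·e_1 = (2.4828, 3.6897, 3.6552).
‖u_2‖ = 5.7566, so e_2 = (0.4313, 0.6409, 0.6350).
e_1·v_3 = 0.5571·3 + (-0.7428)·(-1) + 0.3714·1 = 2.7854; e_2·v_3 = 0.4313·3 + 0.6409·(-1) + 0.6350·1 = 1.2879.
u_3 = v_3 − 2.7854·e_1 − 1.2879·e_2 = (0.8928, 0.2435, -0.8522).
‖u_3‖ = 1.2581, so e_3 = (0.7097, 0.1935, -0.6774).

e_3 = (0.7097, 0.1935, -0.6774)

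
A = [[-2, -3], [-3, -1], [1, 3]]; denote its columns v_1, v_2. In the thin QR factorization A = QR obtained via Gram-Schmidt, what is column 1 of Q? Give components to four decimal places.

v_1 = (-2, -3, 1); ‖v_1‖ = 3.7417, so q_1 = (-0.5345, -0.8018, 0.2673).

q_1 = (-0.5345, -0.8018, 0.2673)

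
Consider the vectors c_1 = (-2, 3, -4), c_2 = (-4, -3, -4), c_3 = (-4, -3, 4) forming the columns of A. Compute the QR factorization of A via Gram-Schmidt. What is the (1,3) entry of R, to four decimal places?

c_1 = (-2, 3, -4); ‖c_1‖ = 5.3852, so q_1 = (-0.3714, 0.5571, -0.7428).
r_{13} = q_1·c_3 = -3.1568.

r_{13} = -3.1568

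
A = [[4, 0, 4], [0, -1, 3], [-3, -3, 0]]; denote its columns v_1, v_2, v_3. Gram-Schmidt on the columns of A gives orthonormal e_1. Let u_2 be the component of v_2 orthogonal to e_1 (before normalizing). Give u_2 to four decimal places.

u_2 = (-1.4400, -1.0000, -1.9200)

v_1 = (4, 0, -3); ‖v_1‖ = 5.0000, so e_1 = (0.8000, 0.0000, -0.6000).
e_1·v_2 = 0.8000·0 + 0.0000·(-1) + (-0.6000)·(-3) = 1.8000.
u_2 = v_2 − 1.8000·e_1 = (-1.4400, -1.0000, -1.9200).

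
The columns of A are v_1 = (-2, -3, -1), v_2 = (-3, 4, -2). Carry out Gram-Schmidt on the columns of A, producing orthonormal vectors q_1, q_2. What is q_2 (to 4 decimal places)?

v_1 = (-2, -3, -1); ‖v_1‖ = 3.7417, so q_1 = (-0.5345, -0.8018, -0.2673).
q_1·v_2 = (-0.5345)·(-3) + (-0.8018)·4 + (-0.2673)·(-2) = -1.0690.
u_2 = v_2 + 1.0690·q_1 = (-3.5714, 3.1429, -2.2857).
‖u_2‖ = 5.2780, so q_2 = (-0.6767, 0.5955, -0.4331).

q_2 = (-0.6767, 0.5955, -0.4331)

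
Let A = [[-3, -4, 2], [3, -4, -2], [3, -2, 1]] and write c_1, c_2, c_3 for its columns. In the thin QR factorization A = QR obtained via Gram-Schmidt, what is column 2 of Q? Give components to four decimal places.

q_2 = (-0.7926, -0.5661, -0.2265)

q_1 = c_1/‖c_1‖ = (-3, 3, 3)/5.1962 = (-0.5774, 0.5774, 0.5774).
r_{12} = q_1·c_2 = -1.1547.
u_2 = c_2 + 1.1547·q_1 = (-4.6667, -3.3333, -1.3333).
‖u_2‖ = 5.8878, so q_2 = (-0.7926, -0.5661, -0.2265).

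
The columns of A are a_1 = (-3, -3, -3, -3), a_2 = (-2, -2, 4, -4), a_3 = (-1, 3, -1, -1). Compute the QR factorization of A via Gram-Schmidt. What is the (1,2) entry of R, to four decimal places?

a_1 = (-3, -3, -3, -3); ‖a_1‖ = 6.0000, so e_1 = (-0.5000, -0.5000, -0.5000, -0.5000).
r_{12} = e_1·a_2 = 2.0000.

r_{12} = 2.0000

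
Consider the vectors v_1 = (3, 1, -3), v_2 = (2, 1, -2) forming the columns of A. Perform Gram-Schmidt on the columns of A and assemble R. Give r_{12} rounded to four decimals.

r_{12} = 2.9824

e_1 = v_1/‖v_1‖ = (3, 1, -3)/4.3589 = (0.6882, 0.2294, -0.6882).
r_{12} = e_1·v_2 = 2.9824.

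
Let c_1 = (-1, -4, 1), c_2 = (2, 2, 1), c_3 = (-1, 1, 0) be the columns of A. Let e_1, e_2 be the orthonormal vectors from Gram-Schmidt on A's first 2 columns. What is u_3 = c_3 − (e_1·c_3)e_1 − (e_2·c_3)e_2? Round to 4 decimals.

u_3 = (-0.6667, 0.3333, 0.6667)

c_1 = (-1, -4, 1); ‖c_1‖ = 4.2426, so e_1 = (-0.2357, -0.9428, 0.2357).
e_1·c_2 = (-0.2357)·2 + (-0.9428)·2 + 0.2357·1 = -2.1213.
u_2 = c_2 + 2.1213·e_1 = (1.5000, 0.0000, 1.5000).
‖u_2‖ = 2.1213, so e_2 = (0.7071, 0.0000, 0.7071).
e_1·c_3 = (-0.2357)·(-1) + (-0.9428)·1 + 0.2357·0 = -0.7071; e_2·c_3 = 0.7071·(-1) + (0.0000)·1 + 0.7071·0 = -0.7071.
u_3 = c_3 + 0.7071·e_1 + 0.7071·e_2 = (-0.6667, 0.3333, 0.6667).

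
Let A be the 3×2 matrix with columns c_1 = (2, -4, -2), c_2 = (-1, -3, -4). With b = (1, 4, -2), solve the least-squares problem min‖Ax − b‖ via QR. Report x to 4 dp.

e_1 = c_1/‖c_1‖ = (2, -4, -2)/4.8990 = (0.4082, -0.8165, -0.4082).
r_{12} = e_1·c_2 = 3.6742.
u_2 = c_2 − 3.6742·e_1 = (-2.5000, 0.0000, -2.5000).
‖u_2‖ = 3.5355, so e_2 = (-0.7071, 0.0000, -0.7071).
Qᵀb = (-2.0412, 0.7071).
Back-substitute: x_2 = 0.7071/3.5355 = 0.2000.
x_1 = (-2.0412 − 3.6742·0.2000)/4.8990 = -0.5667.

x = (-0.5667, 0.2000)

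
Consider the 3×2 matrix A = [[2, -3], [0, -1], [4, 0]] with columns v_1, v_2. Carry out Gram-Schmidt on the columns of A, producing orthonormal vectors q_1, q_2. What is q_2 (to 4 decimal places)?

v_1 = (2, 0, 4); ‖v_1‖ = 4.4721, so q_1 = (0.4472, 0.0000, 0.8944).
q_1·v_2 = 0.4472·(-3) + 0.0000·(-1) + 0.8944·0 = -1.3416.
u_2 = v_2 + 1.3416·q_1 = (-2.4000, -1.0000, 1.2000).
‖u_2‖ = 2.8636, so q_2 = (-0.8381, -0.3492, 0.4191).

q_2 = (-0.8381, -0.3492, 0.4191)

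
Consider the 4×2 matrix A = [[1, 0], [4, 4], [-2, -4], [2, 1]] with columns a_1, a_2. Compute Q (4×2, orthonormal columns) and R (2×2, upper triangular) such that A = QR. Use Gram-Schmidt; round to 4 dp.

a_1 = (1, 4, -2, 2); ‖a_1‖ = 5.0000, so e_1 = (0.2000, 0.8000, -0.4000, 0.4000).
e_1·a_2 = 0.2000·0 + 0.8000·4 + (-0.4000)·(-4) + 0.4000·1 = 5.2000.
u_2 = a_2 − 5.2000·e_1 = (-1.0400, -0.1600, -1.9200, -1.0800).
‖u_2‖ = 2.4413, so e_2 = (-0.4260, -0.0655, -0.7865, -0.4424).

Q = [[0.2000, -0.4260], [0.8000, -0.0655], [-0.4000, -0.7865], [0.4000, -0.4424]], R = [[5.0000, 5.2000], [0.0000, 2.4413]]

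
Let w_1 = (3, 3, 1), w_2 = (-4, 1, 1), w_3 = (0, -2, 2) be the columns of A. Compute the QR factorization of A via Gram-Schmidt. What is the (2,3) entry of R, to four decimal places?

r_{23} = -0.4403

e_1 = w_1/‖w_1‖ = (3, 3, 1)/4.3589 = (0.6882, 0.6882, 0.2294).
r_{12} = e_1·w_2 = -1.8353.
u_2 = w_2 + 1.8353·e_1 = (-2.7368, 2.2632, 1.4211).
‖u_2‖ = 3.8251, so e_2 = (-0.7155, 0.5917, 0.3715).
r_{23} = e_2·w_3 = -0.4403.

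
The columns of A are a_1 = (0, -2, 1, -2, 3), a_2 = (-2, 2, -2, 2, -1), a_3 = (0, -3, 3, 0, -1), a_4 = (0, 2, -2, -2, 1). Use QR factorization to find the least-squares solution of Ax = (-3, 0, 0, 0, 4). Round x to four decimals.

e_1 = a_1/‖a_1‖ = (0, -2, 1, -2, 3)/4.2426 = (0.0000, -0.4714, 0.2357, -0.4714, 0.7071).
r_{12} = e_1·a_2 = -3.0641.
u_2 = a_2 + 3.0641·e_1 = (-2.0000, 0.5556, -1.2778, 0.5556, 1.1667).
‖u_2‖ = 2.7588, so e_2 = (-0.7249, 0.2014, -0.4632, 0.2014, 0.4229).
r_{13} = e_1·a_3 = 1.4142; r_{23} = e_2·a_3 = -2.4165.
u_3 = a_3 − 1.4142·e_1 + 2.4165·e_2 = (-1.7518, -1.8467, 1.5474, 1.1533, -0.9781).
‖u_3‖ = 3.3407, so e_3 = (-0.5244, -0.5528, 0.4632, 0.3452, -0.2928).
r_{14} = e_1·a_4 = 0.2357; r_{24} = e_2·a_4 = 1.3492; r_{34} = e_3·a_4 = -3.0152.
u_4 = a_4 − 0.2357·e_1 − 1.3492·e_2 + 3.0152·e_3 = (-0.6030, 0.1727, -0.0340, -1.1197, -0.6200).
‖u_4‖ = 1.4257, so e_4 = (-0.4229, 0.1211, -0.0239, -0.7853, -0.4349).
Qᵀb = (2.8284, 3.8664, 0.4020, -0.4707).
Back-substitute: x_4 = -0.4707/1.4257 = -0.3301.
x_3 = (0.4020 + 3.0152·(-0.3301))/3.3407 = -0.1776.
x_2 = (3.8664 + 2.4165·(-0.1776) − 1.3492·(-0.3301))/2.7588 = 1.4073.
x_1 = (2.8284 + 3.0641·1.4073 − 1.4142·(-0.1776) − 0.2357·(-0.3301))/4.2426 = 1.7606.

x = (1.7606, 1.4073, -0.1776, -0.3301)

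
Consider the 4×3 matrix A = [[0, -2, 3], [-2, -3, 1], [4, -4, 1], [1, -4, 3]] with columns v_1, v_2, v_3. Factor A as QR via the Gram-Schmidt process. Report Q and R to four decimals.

Q = [[0.0000, -0.3349, 0.7511], [-0.4364, -0.7256, -0.4865], [0.8729, -0.2233, -0.3208], [0.2182, -0.5581, 0.3101]], R = [[4.5826, -3.0551, 1.0911], [0.0000, 5.9722, -3.6279], [0.0000, 0.0000, 2.3765]]

e_1 = v_1/‖v_1‖ = (0, -2, 4, 1)/4.5826 = (0.0000, -0.4364, 0.8729, 0.2182).
r_{12} = e_1·v_2 = -3.0551.
u_2 = v_2 + 3.0551·e_1 = (-2.0000, -4.3333, -1.3333, -3.3333).
‖u_2‖ = 5.9722, so e_2 = (-0.3349, -0.7256, -0.2233, -0.5581).
r_{13} = e_1·v_3 = 1.0911; r_{23} = e_2·v_3 = -3.6279.
u_3 = v_3 − 1.0911·e_1 + 3.6279·e_2 = (1.7850, -1.1562, -0.7623, 0.7370).
‖u_3‖ = 2.3765, so e_3 = (0.7511, -0.4865, -0.3208, 0.3101).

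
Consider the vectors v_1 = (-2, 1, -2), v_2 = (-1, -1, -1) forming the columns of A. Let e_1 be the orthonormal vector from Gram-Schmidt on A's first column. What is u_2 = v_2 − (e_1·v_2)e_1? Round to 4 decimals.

u_2 = (-0.3333, -1.3333, -0.3333)

e_1 = v_1/‖v_1‖ = (-2, 1, -2)/3.0000 = (-0.6667, 0.3333, -0.6667).
r_{12} = e_1·v_2 = 1.0000.
u_2 = v_2 − 1.0000·e_1 = (-0.3333, -1.3333, -0.3333).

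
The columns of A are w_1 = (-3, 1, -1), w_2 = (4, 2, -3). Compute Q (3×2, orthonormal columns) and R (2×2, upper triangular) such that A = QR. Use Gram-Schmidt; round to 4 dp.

w_1 = (-3, 1, -1); ‖w_1‖ = 3.3166, so e_1 = (-0.9045, 0.3015, -0.3015).
e_1·w_2 = (-0.9045)·4 + 0.3015·2 + (-0.3015)·(-3) = -2.1106.
u_2 = w_2 + 2.1106·e_1 = (2.0909, 2.6364, -3.6364).
‖u_2‖ = 4.9543, so e_2 = (0.4220, 0.5321, -0.7340).

Q = [[-0.9045, 0.4220], [0.3015, 0.5321], [-0.3015, -0.7340]], R = [[3.3166, -2.1106], [0.0000, 4.9543]]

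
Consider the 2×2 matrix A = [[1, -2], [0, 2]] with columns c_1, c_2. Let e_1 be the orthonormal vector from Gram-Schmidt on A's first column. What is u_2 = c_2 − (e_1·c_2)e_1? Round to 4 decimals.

u_2 = (0.0000, 2.0000)

c_1 = (1, 0); ‖c_1‖ = 1.0000, so e_1 = (1.0000, 0.0000).
e_1·c_2 = 1.0000·(-2) + 0.0000·2 = -2.0000.
u_2 = c_2 + 2.0000·e_1 = (0.0000, 2.0000).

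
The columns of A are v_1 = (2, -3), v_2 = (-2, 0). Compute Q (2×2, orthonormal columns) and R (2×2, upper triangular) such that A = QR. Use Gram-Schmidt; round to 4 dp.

v_1 = (2, -3); ‖v_1‖ = 3.6056, so q_1 = (0.5547, -0.8321).
q_1·v_2 = 0.5547·(-2) + (-0.8321)·0 = -1.1094.
u_2 = v_2 + 1.1094·q_1 = (-1.3846, -0.9231).
‖u_2‖ = 1.6641, so q_2 = (-0.8321, -0.5547).

Q = [[0.5547, -0.8321], [-0.8321, -0.5547]], R = [[3.6056, -1.1094], [0.0000, 1.6641]]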